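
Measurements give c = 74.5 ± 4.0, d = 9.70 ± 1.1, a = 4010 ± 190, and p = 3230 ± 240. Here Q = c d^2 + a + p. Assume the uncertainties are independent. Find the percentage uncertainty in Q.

11.7%

Let w = c·d^2 = 7010. δw/w = √((1·δc/c)² + (2·δd/d)²) = √(0.00288 + 0.0514) = 0.233, so δw = 1630.
Q = w + a + p: δQ = √(δw² + δa² + δp²) = √(2.67e+06 + 36100 + 57600) = 1660
Q = 14200, so δQ/Q = 1660/14200 = 0.117.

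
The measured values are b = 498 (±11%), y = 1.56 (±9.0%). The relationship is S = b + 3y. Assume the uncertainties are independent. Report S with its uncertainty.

Absolute uncertainties add in quadrature for a linear combination:
  (δb)² = 3000;  (3·δy)² = 0.177
δS = √(3000) = 54.8
S = 503.

503 ± 54.8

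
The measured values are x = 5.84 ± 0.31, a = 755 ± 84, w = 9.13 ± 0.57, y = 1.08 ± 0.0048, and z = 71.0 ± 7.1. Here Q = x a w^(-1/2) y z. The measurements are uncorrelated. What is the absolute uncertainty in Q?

Since Q is a product/quotient, work with relative uncertainties:
  (1·δx/x)² = (1×0.0531)² = 0.00282;  (1·δa/a)² = (1×0.111)² = 0.0124;  (−½·δw/w)² = (-0.5×0.0624)² = 0.000974;  (1·δy/y)² = (1×0.00444)² = 1.98e-05;  (1·δz/z)² = (1×0.100)² = 0.0100
δQ/Q = √(0.0262) = 0.162
Q = 1.12e+05, so δQ = 0.162 × 1.12e+05 = 18100.

18100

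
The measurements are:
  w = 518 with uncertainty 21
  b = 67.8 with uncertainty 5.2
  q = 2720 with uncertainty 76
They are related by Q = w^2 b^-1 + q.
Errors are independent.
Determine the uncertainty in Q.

448

Let p = w^2·b^-1 = 3960. δp/p = √((2·δw/w)² + (-1·δb/b)²) = √(0.00657 + 0.00588) = 0.112, so δp = 442.
Q = p + q: δQ = √(δp² + δq²) = √(1.95e+05 + 5780) = 448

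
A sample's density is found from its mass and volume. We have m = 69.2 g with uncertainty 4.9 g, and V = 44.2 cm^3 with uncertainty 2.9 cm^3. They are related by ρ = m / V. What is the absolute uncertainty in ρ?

0.151 g/cm^3

Since ρ is a product/quotient, work with relative uncertainties:
  (1·δm/m)² = (1×0.0708)² = 0.00501;  (-1·δV/V)² = (-1×0.0656)² = 0.00430
δρ/ρ = √(0.00932) = 0.0965
ρ = 1.57 g/cm^3, so δρ = 0.0965 × 1.57 = 0.151 g/cm^3.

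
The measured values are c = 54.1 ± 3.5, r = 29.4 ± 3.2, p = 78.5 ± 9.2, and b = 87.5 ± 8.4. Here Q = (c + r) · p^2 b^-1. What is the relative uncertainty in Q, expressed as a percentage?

Let u = c + r = 83.5. δu = √(δc² + δr²) = √(12.2 + 10.2) = 4.74, so δu/u = 0.0568.
Q is then a monomial in u, p, b:
δQ/Q = √((δu/u)² + (2·δp/p)² + (-1·δb/b)²) = √(0.00323 + 0.0549 + 0.00922) = 0.260

26.0%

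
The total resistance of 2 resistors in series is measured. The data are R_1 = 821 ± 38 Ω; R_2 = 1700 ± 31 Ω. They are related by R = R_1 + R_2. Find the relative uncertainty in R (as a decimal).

0.0195

Each term contributes (cᵢ δxᵢ)² to (δR)²:
  (δR_1)² = 1440;  (δR_2)² = 961
δR = √(2400) = 49.0 Ω
R = 2520 Ω, so δR/R = 49.0/2520 = 0.0195.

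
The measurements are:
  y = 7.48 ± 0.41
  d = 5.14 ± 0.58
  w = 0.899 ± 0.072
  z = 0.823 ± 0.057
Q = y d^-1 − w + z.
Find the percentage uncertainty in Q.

14.8%

Let p = y·d^-1 = 1.46. δp/p = √((1·δy/y)² + (-1·δd/d)²) = √(0.00300 + 0.0127) = 0.125, so δp = 0.183.
Q = p − w + z: δQ = √(δp² + δw² + δz²) = √(0.0333 + 0.00518 + 0.00325) = 0.204
Q = 1.38, so δQ/Q = 0.204/1.38 = 0.148.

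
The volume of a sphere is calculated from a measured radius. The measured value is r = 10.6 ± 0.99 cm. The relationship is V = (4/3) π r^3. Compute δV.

1400 cm^3

Each factor contributes (exponent × relative error)² to (δV/V)²:
  (3·δr/r)² = (3×0.0934)² = 0.0785
δV/V = √(0.0785) = 0.280
V = 4990 cm^3, so δV = 0.280 × 4990 = 1400 cm^3.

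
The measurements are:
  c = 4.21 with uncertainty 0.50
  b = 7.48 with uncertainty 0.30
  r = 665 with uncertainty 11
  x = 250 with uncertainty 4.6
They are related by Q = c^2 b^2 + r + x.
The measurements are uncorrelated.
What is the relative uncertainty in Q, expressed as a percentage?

Let p = c^2·b^2 = 992. δp/p = √((2·δc/c)² + (2·δb/b)²) = √(0.0564 + 0.00643) = 0.251, so δp = 249.
Q = p + r + x: δQ = √(δp² + δr² + δx²) = √(61800 + 121 + 21.2) = 249
Q = 1910, so δQ/Q = 249/1910 = 0.131.

13.1%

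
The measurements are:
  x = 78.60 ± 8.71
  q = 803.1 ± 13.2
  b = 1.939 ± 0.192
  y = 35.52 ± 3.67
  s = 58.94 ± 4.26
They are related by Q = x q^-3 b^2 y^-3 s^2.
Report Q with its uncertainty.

(4.423 ± 1.83) × 10^-8

Each factor contributes (exponent × relative error)² to (δQ/Q)²:
  (1·δx/x)² = (1×0.111)² = 0.0123;  (-3·δq/q)² = (-3×0.0164)² = 0.00243;  (2·δb/b)² = (2×0.0990)² = 0.0392;  (-3·δy/y)² = (-3×0.103)² = 0.0961;  (2·δs/s)² = (2×0.0723)² = 0.0209
δQ/Q = √(0.171) = 0.413
Q = 4.423e-08, so δQ = 0.413 × 4.423e-08 = 1.83e-08.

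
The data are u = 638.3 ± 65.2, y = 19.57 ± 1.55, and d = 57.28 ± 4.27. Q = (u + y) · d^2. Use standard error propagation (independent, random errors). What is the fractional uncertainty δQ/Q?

0.179

Let w = u + y = 657.9. δw = √(δu² + δy²) = √(4250 + 2.40) = 65.2, so δw/w = 0.0991.
Q is then a monomial in w, d:
δQ/Q = √((δw/w)² + (2·δd/d)²) = √(0.00983 + 0.0222) = 0.179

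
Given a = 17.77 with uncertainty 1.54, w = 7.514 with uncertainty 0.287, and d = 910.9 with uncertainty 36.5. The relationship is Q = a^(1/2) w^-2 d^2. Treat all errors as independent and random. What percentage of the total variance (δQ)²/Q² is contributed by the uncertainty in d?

(δQ/Q)² = (½·δa/a)² + (-2·δw/w)² + (2·δd/d)²
  a term: (0.5×0.0867)² = 0.00188
  w term: (-2×0.0382)² = 0.00584
  d term: (2×0.0401)² = 0.00642
Total = 0.0141. Share from d = 0.00642/0.0141 = 0.454.

45.4%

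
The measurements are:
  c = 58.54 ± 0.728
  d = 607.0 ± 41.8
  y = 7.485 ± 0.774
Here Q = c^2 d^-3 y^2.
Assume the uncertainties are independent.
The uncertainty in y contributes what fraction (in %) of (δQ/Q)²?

(δQ/Q)² = (2·δc/c)² + (-3·δd/d)² + (2·δy/y)²
  c term: (2×0.0124)² = 0.000619
  d term: (-3×0.0689)² = 0.0427
  y term: (2×0.103)² = 0.0428
Total = 0.0861. Share from y = 0.0428/0.0861 = 0.497.

49.7%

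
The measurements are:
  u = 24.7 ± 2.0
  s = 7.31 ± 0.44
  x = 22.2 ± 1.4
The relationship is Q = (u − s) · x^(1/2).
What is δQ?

9.99

Let w = u − s = 17.4. δw = √(δu² + δs²) = √(4.00 + 0.194) = 2.05, so δw/w = 0.118.
Q is then a monomial in w, x:
δQ/Q = √((δw/w)² + (½·δx/x)²) = √(0.0139 + 0.000994) = 0.122
Q = 81.9, so δQ = 0.122 × 81.9 = 9.99.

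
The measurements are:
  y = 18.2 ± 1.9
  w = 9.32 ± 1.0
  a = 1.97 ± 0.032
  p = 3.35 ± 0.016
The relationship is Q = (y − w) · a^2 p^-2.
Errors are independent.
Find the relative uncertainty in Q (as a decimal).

Let u = y − w = 8.88. δu = √(δy² + δw²) = √(3.61 + 1.00) = 2.15, so δu/u = 0.242.
Q is then a monomial in u, a, p:
δQ/Q = √((δu/u)² + (2·δa/a)² + (-2·δp/p)²) = √(0.0585 + 0.00106 + 9.12e-05) = 0.244

0.244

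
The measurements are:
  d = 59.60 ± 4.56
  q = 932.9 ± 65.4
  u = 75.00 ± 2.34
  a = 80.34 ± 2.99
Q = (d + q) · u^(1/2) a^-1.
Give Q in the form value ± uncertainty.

Let w = d + q = 992.5. δw = √(δd² + δq²) = √(20.8 + 4280) = 65.6, so δw/w = 0.0661.
Q is then a monomial in w, u, a:
δQ/Q = √((δw/w)² + (½·δu/u)² + (-1·δa/a)²) = √(0.00436 + 0.000243 + 0.00139) = 0.0774
Q = 107.0, so δQ = 0.0774 × 107.0 = 8.28.

107.0 ± 8.28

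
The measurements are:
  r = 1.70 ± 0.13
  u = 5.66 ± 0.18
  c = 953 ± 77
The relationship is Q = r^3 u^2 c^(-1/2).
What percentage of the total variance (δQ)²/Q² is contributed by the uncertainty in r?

90.3%

(δQ/Q)² = (3·δr/r)² + (2·δu/u)² + (−½·δc/c)²
  r term: (3×0.0765)² = 0.0526
  u term: (2×0.0318)² = 0.00405
  c term: (-0.5×0.0808)² = 0.00163
Total = 0.0583. Share from r = 0.0526/0.0583 = 0.903.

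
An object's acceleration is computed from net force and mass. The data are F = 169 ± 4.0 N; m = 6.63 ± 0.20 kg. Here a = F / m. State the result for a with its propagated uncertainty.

For a monomial a ∝ F, m^-1, fractional errors add in quadrature:
  (1·δF/F)² = (1×0.0237)² = 0.000560;  (-1·δm/m)² = (-1×0.0302)² = 0.000910
δa/a = √(0.00147) = 0.0383
a = 25.5 m/s^2, so δa = 0.0383 × 25.5 = 0.977 m/s^2.

25.5 ± 0.977 m/s^2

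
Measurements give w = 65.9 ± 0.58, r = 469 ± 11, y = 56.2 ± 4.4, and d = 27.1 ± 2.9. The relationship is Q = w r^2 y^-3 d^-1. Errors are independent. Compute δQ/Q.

0.262

For a monomial Q ∝ w, r^2, y^-3, d^-1, fractional errors add in quadrature:
  (1·δw/w)² = (1×0.00880)² = 7.75e-05;  (2·δr/r)² = (2×0.0235)² = 0.00220;  (-3·δy/y)² = (-3×0.0783)² = 0.0552;  (-1·δd/d)² = (-1×0.107)² = 0.0115
δQ/Q = √(0.0689) = 0.262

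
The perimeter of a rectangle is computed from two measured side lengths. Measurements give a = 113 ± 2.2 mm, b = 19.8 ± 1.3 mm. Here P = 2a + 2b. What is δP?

5.11 mm

P is a linear combination, so absolute uncertainties add in quadrature:
  (2·δa)² = 19.4;  (2·δb)² = 6.76
δP = √(26.1) = 5.11 mm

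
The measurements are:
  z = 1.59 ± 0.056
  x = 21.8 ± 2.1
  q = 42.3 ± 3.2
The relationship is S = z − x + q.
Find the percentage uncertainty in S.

S is a linear combination, so absolute uncertainties add in quadrature:
  (δz)² = 0.00314;  (δx)² = 4.41;  (δq)² = 10.2
δS = √(14.7) = 3.83
S = 22.1, so δS/S = 3.83/22.1 = 0.173.

17.3%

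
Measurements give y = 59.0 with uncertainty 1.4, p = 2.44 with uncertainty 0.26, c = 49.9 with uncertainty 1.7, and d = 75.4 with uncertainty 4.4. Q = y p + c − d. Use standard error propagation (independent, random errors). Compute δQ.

Let w = y·p = 144. δw/w = √((1·δy/y)² + (1·δp/p)²) = √(0.000563 + 0.0114) = 0.109, so δw = 15.7.
Q = w + c − d: δQ = √(δw² + δc² + δd²) = √(247 + 2.89 + 19.4) = 16.4

16.4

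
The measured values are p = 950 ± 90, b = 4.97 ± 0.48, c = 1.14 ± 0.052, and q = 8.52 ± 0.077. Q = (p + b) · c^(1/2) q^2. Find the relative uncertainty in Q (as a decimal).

Let u = p + b = 955. δu = √(δp² + δb²) = √(8100 + 0.230) = 90.0, so δu/u = 0.0942.
Q is then a monomial in u, c, q:
δQ/Q = √((δu/u)² + (½·δc/c)² + (2·δq/q)²) = √(0.00888 + 0.000520 + 0.000327) = 0.0986

0.0986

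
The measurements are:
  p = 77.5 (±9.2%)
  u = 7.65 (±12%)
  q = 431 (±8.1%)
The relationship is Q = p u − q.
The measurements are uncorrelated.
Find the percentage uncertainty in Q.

59.4%

Let w = p·u = 593. δw/w = √((1·δp/p)² + (1·δu/u)²) = √(0.00846 + 0.0144) = 0.151, so δw = 89.6.
Q = w − q: δQ = √(δw² + δq²) = √(8040 + 1220) = 96.2
Q = 162, so δQ/Q = 96.2/162 = 0.594.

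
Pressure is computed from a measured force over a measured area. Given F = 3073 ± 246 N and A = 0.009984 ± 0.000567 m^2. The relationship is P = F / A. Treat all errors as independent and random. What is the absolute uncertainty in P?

30200 Pa

Each factor contributes (exponent × relative error)² to (δP/P)²:
  (1·δF/F)² = (1×0.0801)² = 0.00641;  (-1·δA/A)² = (-1×0.0568)² = 0.00323
δP/P = √(0.00963) = 0.0982
P = 307800 Pa, so δP = 0.0982 × 307800 = 30200 Pa.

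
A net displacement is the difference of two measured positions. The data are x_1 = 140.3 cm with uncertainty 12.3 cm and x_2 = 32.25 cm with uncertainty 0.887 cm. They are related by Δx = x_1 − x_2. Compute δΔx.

12.3 cm

For a sum/difference, combine absolute errors in quadrature:
  (δx_1)² = 151;  (δx_2)² = 0.787
δΔx = √(152) = 12.3 cm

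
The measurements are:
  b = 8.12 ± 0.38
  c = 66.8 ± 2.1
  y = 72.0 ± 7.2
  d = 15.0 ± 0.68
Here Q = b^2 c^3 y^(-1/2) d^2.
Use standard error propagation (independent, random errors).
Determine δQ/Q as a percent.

16.8%

Relative error in a monomial: (δQ/Q)² = Σ (nᵢ · δxᵢ/xᵢ)².
  (2·δb/b)² = (2×0.0468)² = 0.00876;  (3·δc/c)² = (3×0.0314)² = 0.00889;  (−½·δy/y)² = (-0.5×0.100)² = 0.00250;  (2·δd/d)² = (2×0.0453)² = 0.00822
δQ/Q = √(0.0284) = 0.168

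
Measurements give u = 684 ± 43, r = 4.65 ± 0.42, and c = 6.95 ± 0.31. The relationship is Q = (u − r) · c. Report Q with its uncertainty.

Let w = u − r = 679. δw = √(δu² + δr²) = √(1850 + 0.176) = 43.0, so δw/w = 0.0633.
Q is then a monomial in w, c:
δQ/Q = √((δw/w)² + (1·δc/c)²) = √(0.00401 + 0.00199) = 0.0774
Q = 4720, so δQ = 0.0774 × 4720 = 366.

4720 ± 366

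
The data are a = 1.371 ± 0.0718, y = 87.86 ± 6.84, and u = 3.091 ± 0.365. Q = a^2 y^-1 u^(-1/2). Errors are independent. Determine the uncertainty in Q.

0.00174

Since Q is a product/quotient, work with relative uncertainties:
  (2·δa/a)² = (2×0.0524)² = 0.0110;  (-1·δy/y)² = (-1×0.0779)² = 0.00606;  (−½·δu/u)² = (-0.5×0.118)² = 0.00349
δQ/Q = √(0.0205) = 0.143
Q = 0.01217, so δQ = 0.143 × 0.01217 = 0.00174.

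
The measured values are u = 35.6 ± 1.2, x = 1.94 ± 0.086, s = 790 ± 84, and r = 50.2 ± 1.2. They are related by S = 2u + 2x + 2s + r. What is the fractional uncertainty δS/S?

Absolute uncertainties add in quadrature for a linear combination:
  (2·δu)² = 5.76;  (2·δx)² = 0.0296;  (2·δs)² = 28200;  (δr)² = 1.44
δS = √(28200) = 168
S = 1710, so δS/S = 168/1710 = 0.0985.

0.0985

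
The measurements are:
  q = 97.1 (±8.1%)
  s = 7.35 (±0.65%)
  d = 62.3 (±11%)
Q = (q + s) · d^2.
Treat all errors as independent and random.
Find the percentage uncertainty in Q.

23.3%

Let u = q + s = 104. δu = √(δq² + δs²) = √(61.9 + 0.00228) = 7.87, so δu/u = 0.0753.
Q is then a monomial in u, d:
δQ/Q = √((δu/u)² + (2·δd/d)²) = √(0.00567 + 0.0484) = 0.233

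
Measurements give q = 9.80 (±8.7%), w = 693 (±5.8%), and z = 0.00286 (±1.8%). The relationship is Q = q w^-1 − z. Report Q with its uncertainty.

Let p = q·w^-1 = 0.0141. δp/p = √((1·δq/q)² + (-1·δw/w)²) = √(0.00757 + 0.00336) = 0.105, so δp = 0.00148.
Q = p − z: δQ = √(δp² + δz²) = √(2.19e-06 + 2.65e-09) = 0.00148
Q = 0.0113.

0.0113 ± 0.00148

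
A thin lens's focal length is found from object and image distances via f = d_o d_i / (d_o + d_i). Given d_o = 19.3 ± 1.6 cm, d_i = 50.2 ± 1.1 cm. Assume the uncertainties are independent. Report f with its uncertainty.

∂f/∂d_o = (d_i/(d_o+d_i))² = 0.522;  ∂f/∂d_i = (d_o/(d_o+d_i))² = 0.0771
δf = √((∂f/∂d_o · δd_o)² + (∂f/∂d_i · δd_i)²) = √(0.697 + 0.00720) = 0.839 cm
f = 13.9 cm.

13.9 ± 0.839 cm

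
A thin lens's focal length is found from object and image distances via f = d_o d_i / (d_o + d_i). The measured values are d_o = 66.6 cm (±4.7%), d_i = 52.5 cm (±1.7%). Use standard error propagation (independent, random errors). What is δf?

0.669 cm

∂f/∂d_o = (d_i/(d_o+d_i))² = 0.194;  ∂f/∂d_i = (d_o/(d_o+d_i))² = 0.313
δf = √((∂f/∂d_o · δd_o)² + (∂f/∂d_i · δd_i)²) = √(0.370 + 0.0779) = 0.669 cm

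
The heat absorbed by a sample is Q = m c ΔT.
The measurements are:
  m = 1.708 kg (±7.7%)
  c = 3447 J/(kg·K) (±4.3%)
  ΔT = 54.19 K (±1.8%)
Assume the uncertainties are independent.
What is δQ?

28700 J

Q is a product of powers, so relative uncertainties combine in quadrature:
  (1·δm/m)² = (1×0.0770)² = 0.00593;  (1·δc/c)² = (1×0.0430)² = 0.00185;  (1·δΔT/ΔT)² = (1×0.0180)² = 0.000324
δQ/Q = √(0.00810) = 0.0900
Q = 319000 J, so δQ = 0.0900 × 319000 = 28700 J.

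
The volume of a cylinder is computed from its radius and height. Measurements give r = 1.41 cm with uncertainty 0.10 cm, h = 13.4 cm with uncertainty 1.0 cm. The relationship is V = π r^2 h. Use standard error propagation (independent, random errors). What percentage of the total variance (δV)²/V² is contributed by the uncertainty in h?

(δV/V)² = (2·δr/r)² + (1·δh/h)²
  r term: (2×0.0709)² = 0.0201
  h term: (1×0.0746)² = 0.00557
Total = 0.0257. Share from h = 0.00557/0.0257 = 0.217.

21.7%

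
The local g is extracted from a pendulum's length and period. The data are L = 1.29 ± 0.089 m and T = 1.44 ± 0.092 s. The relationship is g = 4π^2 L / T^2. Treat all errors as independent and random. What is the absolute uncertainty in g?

3.57 m/s^2

Each factor contributes (exponent × relative error)² to (δg/g)²:
  (1·δL/L)² = (1×0.0690)² = 0.00476;  (-2·δT/T)² = (-2×0.0639)² = 0.0163
δg/g = √(0.0211) = 0.145
g = 24.6 m/s^2, so δg = 0.145 × 24.6 = 3.57 m/s^2.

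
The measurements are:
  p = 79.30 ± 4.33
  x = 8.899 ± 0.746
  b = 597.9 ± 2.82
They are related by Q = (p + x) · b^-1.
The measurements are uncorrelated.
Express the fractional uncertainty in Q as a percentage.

5.00%

Let u = p + x = 88.20. δu = √(δp² + δx²) = √(18.7 + 0.557) = 4.39, so δu/u = 0.0498.
Q is then a monomial in u, b:
δQ/Q = √((δu/u)² + (-1·δb/b)²) = √(0.00248 + 2.22e-05) = 0.0500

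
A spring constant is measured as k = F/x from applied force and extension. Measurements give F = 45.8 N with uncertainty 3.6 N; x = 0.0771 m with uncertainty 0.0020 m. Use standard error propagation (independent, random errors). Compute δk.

49.2 N/m

Relative error in a monomial: (δk/k)² = Σ (nᵢ · δxᵢ/xᵢ)².
  (1·δF/F)² = (1×0.0786)² = 0.00618;  (-1·δx/x)² = (-1×0.0259)² = 0.000673
δk/k = √(0.00685) = 0.0828
k = 594 N/m, so δk = 0.0828 × 594 = 49.2 N/m.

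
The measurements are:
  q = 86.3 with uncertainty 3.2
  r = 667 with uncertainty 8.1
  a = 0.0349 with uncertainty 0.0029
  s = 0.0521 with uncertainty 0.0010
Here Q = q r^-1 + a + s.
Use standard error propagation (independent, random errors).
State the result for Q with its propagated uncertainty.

Let p = q·r^-1 = 0.129. δp/p = √((1·δq/q)² + (-1·δr/r)²) = √(0.00137 + 0.000147) = 0.0390, so δp = 0.00505.
Q = p + a + s: δQ = √(δp² + δa² + δs²) = √(2.55e-05 + 8.41e-06 + 1e-06) = 0.00591
Q = 0.216.

0.216 ± 0.00591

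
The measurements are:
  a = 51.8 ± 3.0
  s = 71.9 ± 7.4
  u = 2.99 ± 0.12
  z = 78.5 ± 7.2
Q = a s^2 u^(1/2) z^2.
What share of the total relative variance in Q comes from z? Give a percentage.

(δQ/Q)² = (1·δa/a)² + (2·δs/s)² + (½·δu/u)² + (2·δz/z)²
  a term: (1×0.0579)² = 0.00335
  s term: (2×0.103)² = 0.0424
  u term: (0.5×0.0401)² = 0.000403
  z term: (2×0.0917)² = 0.0337
Total = 0.0798. Share from z = 0.0337/0.0798 = 0.422.

42.2%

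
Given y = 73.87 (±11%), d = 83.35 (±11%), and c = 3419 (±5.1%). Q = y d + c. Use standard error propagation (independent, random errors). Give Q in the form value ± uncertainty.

Let p = y·d = 6157. δp/p = √((1·δy/y)² + (1·δd/d)²) = √(0.0121 + 0.0121) = 0.156, so δp = 958.
Q = p + c: δQ = √(δp² + δc²) = √(9.17e+05 + 30400) = 974
Q = 9576.

9576 ± 974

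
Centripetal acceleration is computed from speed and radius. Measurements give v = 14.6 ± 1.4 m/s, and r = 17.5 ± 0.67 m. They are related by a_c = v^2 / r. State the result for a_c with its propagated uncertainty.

12.2 ± 2.38 m/s^2

For a monomial a_c ∝ v^2, r^-1, fractional errors add in quadrature:
  (2·δv/v)² = (2×0.0959)² = 0.0368;  (-1·δr/r)² = (-1×0.0383)² = 0.00147
δa_c/a_c = √(0.0382) = 0.196
a_c = 12.2 m/s^2, so δa_c = 0.196 × 12.2 = 2.38 m/s^2.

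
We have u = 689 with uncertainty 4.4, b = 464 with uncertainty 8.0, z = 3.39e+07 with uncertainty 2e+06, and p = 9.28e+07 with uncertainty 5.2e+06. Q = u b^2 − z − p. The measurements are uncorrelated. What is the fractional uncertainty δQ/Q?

Let w = u·b^2 = 1.48e+08. δw/w = √((1·δu/u)² + (2·δb/b)²) = √(4.08e-05 + 0.00119) = 0.0351, so δw = 5.2e+06.
Q = w − z − p: δQ = √(δw² + δz² + δp²) = √(2.71e+13 + 4e+12 + 2.7e+13) = 7.62e+06
Q = 2.16e+07, so δQ/Q = 7.62e+06/2.16e+07 = 0.352.

0.352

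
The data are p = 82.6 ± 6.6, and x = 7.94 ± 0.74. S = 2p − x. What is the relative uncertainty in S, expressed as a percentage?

8.41%

Each term contributes (cᵢ δxᵢ)² to (δS)²:
  (2·δp)² = 174;  (δx)² = 0.548
δS = √(175) = 13.2
S = 157, so δS/S = 13.2/157 = 0.0841.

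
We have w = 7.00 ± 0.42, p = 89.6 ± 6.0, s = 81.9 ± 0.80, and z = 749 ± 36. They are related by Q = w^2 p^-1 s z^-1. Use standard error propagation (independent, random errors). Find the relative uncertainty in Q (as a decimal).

Since Q is a product/quotient, work with relative uncertainties:
  (2·δw/w)² = (2×0.0600)² = 0.0144;  (-1·δp/p)² = (-1×0.0670)² = 0.00448;  (1·δs/s)² = (1×0.00977)² = 9.54e-05;  (-1·δz/z)² = (-1×0.0481)² = 0.00231
δQ/Q = √(0.0213) = 0.146

0.146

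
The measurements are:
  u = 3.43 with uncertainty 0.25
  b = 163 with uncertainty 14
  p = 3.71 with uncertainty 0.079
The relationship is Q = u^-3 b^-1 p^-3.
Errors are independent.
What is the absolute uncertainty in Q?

7.25e-07

Q is a product of powers, so relative uncertainties combine in quadrature:
  (-3·δu/u)² = (-3×0.0729)² = 0.0478;  (-1·δb/b)² = (-1×0.0859)² = 0.00738;  (-3·δp/p)² = (-3×0.0213)² = 0.00408
δQ/Q = √(0.0593) = 0.243
Q = 2.98e-06, so δQ = 0.243 × 2.98e-06 = 7.25e-07.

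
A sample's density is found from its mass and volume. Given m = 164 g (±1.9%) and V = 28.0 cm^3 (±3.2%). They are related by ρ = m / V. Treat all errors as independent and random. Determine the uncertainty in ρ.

For a monomial ρ ∝ m, V^-1, fractional errors add in quadrature:
  (1·δm/m)² = (1×0.0190)² = 0.000361;  (-1·δV/V)² = (-1×0.0320)² = 0.00102
δρ/ρ = √(0.00138) = 0.0372
ρ = 5.86 g/cm^3, so δρ = 0.0372 × 5.86 = 0.218 g/cm^3.

0.218 g/cm^3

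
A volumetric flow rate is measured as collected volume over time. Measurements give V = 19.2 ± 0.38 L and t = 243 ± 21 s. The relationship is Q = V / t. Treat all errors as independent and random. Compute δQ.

Since Q is a product/quotient, work with relative uncertainties:
  (1·δV/V)² = (1×0.0198)² = 0.000392;  (-1·δt/t)² = (-1×0.0864)² = 0.00747
δQ/Q = √(0.00786) = 0.0887
Q = 0.0790 L/s, so δQ = 0.0887 × 0.0790 = 0.00701 L/s.

0.00701 L/s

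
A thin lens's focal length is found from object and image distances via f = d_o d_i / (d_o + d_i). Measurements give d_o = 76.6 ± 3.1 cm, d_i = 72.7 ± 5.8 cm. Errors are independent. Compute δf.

∂f/∂d_o = (d_i/(d_o+d_i))² = 0.237;  ∂f/∂d_i = (d_o/(d_o+d_i))² = 0.263
δf = √((∂f/∂d_o · δd_o)² + (∂f/∂d_i · δd_i)²) = √(0.540 + 2.33) = 1.69 cm

1.69 cm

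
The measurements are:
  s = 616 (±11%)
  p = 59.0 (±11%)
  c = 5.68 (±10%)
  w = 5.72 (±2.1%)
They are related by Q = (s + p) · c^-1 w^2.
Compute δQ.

576

Let u = s + p = 675. δu = √(δs² + δp²) = √(4590 + 42.1) = 68.1, so δu/u = 0.101.
Q is then a monomial in u, c, w:
δQ/Q = √((δu/u)² + (-1·δc/c)² + (2·δw/w)²) = √(0.0102 + 0.0100 + 0.00176) = 0.148
Q = 3890, so δQ = 0.148 × 3890 = 576.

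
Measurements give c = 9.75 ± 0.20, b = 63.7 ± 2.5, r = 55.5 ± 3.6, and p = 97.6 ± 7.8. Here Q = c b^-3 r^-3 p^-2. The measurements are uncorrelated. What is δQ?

For a monomial Q ∝ c, b^-3, r^-3, p^-2, fractional errors add in quadrature:
  (1·δc/c)² = (1×0.0205)² = 0.000421;  (-3·δb/b)² = (-3×0.0392)² = 0.0139;  (-3·δr/r)² = (-3×0.0649)² = 0.0379;  (-2·δp/p)² = (-2×0.0799)² = 0.0255
δQ/Q = √(0.0777) = 0.279
Q = 2.32e-14, so δQ = 0.279 × 2.32e-14 = 6.46e-15.

6.46e-15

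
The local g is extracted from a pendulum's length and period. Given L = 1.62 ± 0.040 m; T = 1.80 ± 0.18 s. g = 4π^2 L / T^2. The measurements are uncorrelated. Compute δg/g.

0.202

g is a product of powers, so relative uncertainties combine in quadrature:
  (1·δL/L)² = (1×0.0247)² = 0.000610;  (-2·δT/T)² = (-2×0.100)² = 0.0400
δg/g = √(0.0406) = 0.202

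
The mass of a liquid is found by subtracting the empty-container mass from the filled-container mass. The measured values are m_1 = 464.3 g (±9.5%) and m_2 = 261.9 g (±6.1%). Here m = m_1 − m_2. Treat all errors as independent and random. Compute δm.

46.9 g

m is a linear combination, so absolute uncertainties add in quadrature:
  (δm_1)² = 1950;  (δm_2)² = 255
δm = √(2200) = 46.9 g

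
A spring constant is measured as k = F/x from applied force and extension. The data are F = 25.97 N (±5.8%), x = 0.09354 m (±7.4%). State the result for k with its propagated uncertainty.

Relative error in a monomial: (δk/k)² = Σ (nᵢ · δxᵢ/xᵢ)².
  (1·δF/F)² = (1×0.0580)² = 0.00336;  (-1·δx/x)² = (-1×0.0740)² = 0.00548
δk/k = √(0.00884) = 0.0940
k = 277.6 N/m, so δk = 0.0940 × 277.6 = 26.1 N/m.

277.6 ± 26.1 N/m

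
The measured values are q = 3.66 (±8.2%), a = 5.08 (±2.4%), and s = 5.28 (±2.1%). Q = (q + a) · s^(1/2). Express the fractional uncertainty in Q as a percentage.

3.85%

Let u = q + a = 8.74. δu = √(δq² + δa²) = √(0.0901 + 0.0149) = 0.324, so δu/u = 0.0371.
Q is then a monomial in u, s:
δQ/Q = √((δu/u)² + (½·δs/s)²) = √(0.00137 + 0.000110) = 0.0385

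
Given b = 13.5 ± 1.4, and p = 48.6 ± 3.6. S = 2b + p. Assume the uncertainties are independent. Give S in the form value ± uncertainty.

75.6 ± 4.56

For a sum/difference, combine absolute errors in quadrature:
  (2·δb)² = 7.84;  (δp)² = 13.0
δS = √(20.8) = 4.56
S = 75.6.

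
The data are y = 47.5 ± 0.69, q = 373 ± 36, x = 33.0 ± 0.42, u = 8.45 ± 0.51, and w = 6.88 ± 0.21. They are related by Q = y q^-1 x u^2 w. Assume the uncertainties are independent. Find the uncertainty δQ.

328

For a monomial Q ∝ y, q^-1, x, u^2, w, fractional errors add in quadrature:
  (1·δy/y)² = (1×0.0145)² = 0.000211;  (-1·δq/q)² = (-1×0.0965)² = 0.00932;  (1·δx/x)² = (1×0.0127)² = 0.000162;  (2·δu/u)² = (2×0.0604)² = 0.0146;  (1·δw/w)² = (1×0.0305)² = 0.000932
δQ/Q = √(0.0252) = 0.159
Q = 2060, so δQ = 0.159 × 2060 = 328.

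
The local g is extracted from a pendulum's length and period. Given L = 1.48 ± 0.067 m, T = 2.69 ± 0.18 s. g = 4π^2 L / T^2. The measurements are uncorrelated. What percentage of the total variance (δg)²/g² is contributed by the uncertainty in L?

10.3%

(δg/g)² = (1·δL/L)² + (-2·δT/T)²
  L term: (1×0.0453)² = 0.00205
  T term: (-2×0.0669)² = 0.0179
Total = 0.0200. Share from L = 0.00205/0.0200 = 0.103.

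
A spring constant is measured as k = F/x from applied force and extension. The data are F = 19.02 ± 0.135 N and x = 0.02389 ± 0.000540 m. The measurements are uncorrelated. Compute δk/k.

0.0237

Products/powers → add relative errors in quadrature, weighted by exponent:
  (1·δF/F)² = (1×0.00710)² = 5.04e-05;  (-1·δx/x)² = (-1×0.0226)² = 0.000511
δk/k = √(0.000561) = 0.0237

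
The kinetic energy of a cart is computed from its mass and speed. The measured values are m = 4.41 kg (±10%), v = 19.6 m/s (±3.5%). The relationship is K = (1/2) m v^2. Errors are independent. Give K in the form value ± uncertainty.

847 ± 103 J

Each factor contributes (exponent × relative error)² to (δK/K)²:
  (1·δm/m)² = (1×0.100)² = 0.0100;  (2·δv/v)² = (2×0.0350)² = 0.00490
δK/K = √(0.0149) = 0.122
K = 847 J, so δK = 0.122 × 847 = 103 J.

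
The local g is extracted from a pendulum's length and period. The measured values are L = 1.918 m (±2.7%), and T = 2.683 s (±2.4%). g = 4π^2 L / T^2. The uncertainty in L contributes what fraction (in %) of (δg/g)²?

24.0%

(δg/g)² = (1·δL/L)² + (-2·δT/T)²
  L term: (1×0.0270)² = 0.000729
  T term: (-2×0.0240)² = 0.00230
Total = 0.00303. Share from L = 0.000729/0.00303 = 0.240.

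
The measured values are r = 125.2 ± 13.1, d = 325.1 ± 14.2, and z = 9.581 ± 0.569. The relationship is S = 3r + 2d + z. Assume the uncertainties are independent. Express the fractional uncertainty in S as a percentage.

Each term contributes (cᵢ δxᵢ)² to (δS)²:
  (3·δr)² = 1540;  (2·δd)² = 807;  (δz)² = 0.324
δS = √(2350) = 48.5
S = 1035, so δS/S = 48.5/1035 = 0.0468.

4.68%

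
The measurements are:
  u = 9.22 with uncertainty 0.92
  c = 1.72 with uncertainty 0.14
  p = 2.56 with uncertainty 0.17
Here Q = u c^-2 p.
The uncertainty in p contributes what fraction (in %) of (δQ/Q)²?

(δQ/Q)² = (1·δu/u)² + (-2·δc/c)² + (1·δp/p)²
  u term: (1×0.0998)² = 0.00996
  c term: (-2×0.0814)² = 0.0265
  p term: (1×0.0664)² = 0.00441
Total = 0.0409. Share from p = 0.00441/0.0409 = 0.108.

10.8%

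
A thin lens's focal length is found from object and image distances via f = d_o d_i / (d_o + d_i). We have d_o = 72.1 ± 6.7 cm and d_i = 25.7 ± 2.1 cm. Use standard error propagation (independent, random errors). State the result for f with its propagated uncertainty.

∂f/∂d_o = (d_i/(d_o+d_i))² = 0.0691;  ∂f/∂d_i = (d_o/(d_o+d_i))² = 0.543
δf = √((∂f/∂d_o · δd_o)² + (∂f/∂d_i · δd_i)²) = √(0.214 + 1.30) = 1.23 cm
f = 18.9 cm.

18.9 ± 1.23 cm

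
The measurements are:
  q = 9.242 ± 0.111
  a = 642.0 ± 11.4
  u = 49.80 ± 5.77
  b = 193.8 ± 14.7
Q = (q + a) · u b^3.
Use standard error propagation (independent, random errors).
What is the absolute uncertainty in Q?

6.04e+10

Let w = q + a = 651.2. δw = √(δq² + δa²) = √(0.0123 + 130) = 11.4, so δw/w = 0.0175.
Q is then a monomial in w, u, b:
δQ/Q = √((δw/w)² + (1·δu/u)² + (3·δb/b)²) = √(0.000306 + 0.0134 + 0.0518) = 0.256
Q = 2.361e+11, so δQ = 0.256 × 2.361e+11 = 6.04e+10.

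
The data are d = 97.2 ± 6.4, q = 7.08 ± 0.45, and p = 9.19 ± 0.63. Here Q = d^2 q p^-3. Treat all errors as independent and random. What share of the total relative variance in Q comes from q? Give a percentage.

(δQ/Q)² = (2·δd/d)² + (1·δq/q)² + (-3·δp/p)²
  d term: (2×0.0658)² = 0.0173
  q term: (1×0.0636)² = 0.00404
  p term: (-3×0.0686)² = 0.0423
Total = 0.0637. Share from q = 0.00404/0.0637 = 0.0634.

6.34%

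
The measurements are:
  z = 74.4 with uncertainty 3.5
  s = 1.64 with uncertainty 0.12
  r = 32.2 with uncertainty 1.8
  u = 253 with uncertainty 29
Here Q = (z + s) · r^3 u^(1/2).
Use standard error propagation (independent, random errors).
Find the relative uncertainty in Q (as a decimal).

Let w = z + s = 76.0. δw = √(δz² + δs²) = √(12.2 + 0.0144) = 3.50, so δw/w = 0.0461.
Q is then a monomial in w, r, u:
δQ/Q = √((δw/w)² + (3·δr/r)² + (½·δu/u)²) = √(0.00212 + 0.0281 + 0.00328) = 0.183

0.183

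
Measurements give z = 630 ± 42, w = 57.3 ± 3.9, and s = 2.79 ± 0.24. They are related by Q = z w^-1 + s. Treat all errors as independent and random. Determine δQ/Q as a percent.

7.80%

Let p = z·w^-1 = 11.0. δp/p = √((1·δz/z)² + (-1·δw/w)²) = √(0.00444 + 0.00463) = 0.0953, so δp = 1.05.
Q = p + s: δQ = √(δp² + δs²) = √(1.10 + 0.0576) = 1.07
Q = 13.8, so δQ/Q = 1.07/13.8 = 0.0780.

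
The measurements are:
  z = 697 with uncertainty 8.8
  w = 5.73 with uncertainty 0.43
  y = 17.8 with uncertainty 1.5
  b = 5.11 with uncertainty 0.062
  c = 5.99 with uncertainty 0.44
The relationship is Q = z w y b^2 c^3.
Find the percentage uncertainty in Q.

Q is a product of powers, so relative uncertainties combine in quadrature:
  (1·δz/z)² = (1×0.0126)² = 0.000159;  (1·δw/w)² = (1×0.0750)² = 0.00563;  (1·δy/y)² = (1×0.0843)² = 0.00710;  (2·δb/b)² = (2×0.0121)² = 0.000589;  (3·δc/c)² = (3×0.0735)² = 0.0486
δQ/Q = √(0.0620) = 0.249

24.9%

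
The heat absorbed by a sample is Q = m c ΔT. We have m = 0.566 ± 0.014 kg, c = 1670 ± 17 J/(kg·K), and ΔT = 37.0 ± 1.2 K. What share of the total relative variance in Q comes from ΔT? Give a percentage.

59.5%

(δQ/Q)² = (1·δm/m)² + (1·δc/c)² + (1·δΔT/ΔT)²
  m term: (1×0.0247)² = 0.000612
  c term: (1×0.0102)² = 0.000104
  ΔT term: (1×0.0324)² = 0.00105
Total = 0.00177. Share from ΔT = 0.00105/0.00177 = 0.595.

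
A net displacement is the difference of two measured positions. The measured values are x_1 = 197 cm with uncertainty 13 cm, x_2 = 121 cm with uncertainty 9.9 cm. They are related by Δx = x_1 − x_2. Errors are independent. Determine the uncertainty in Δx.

16.3 cm

Absolute uncertainties add in quadrature for a linear combination:
  (δx_1)² = 169;  (δx_2)² = 98.0
δΔx = √(267) = 16.3 cm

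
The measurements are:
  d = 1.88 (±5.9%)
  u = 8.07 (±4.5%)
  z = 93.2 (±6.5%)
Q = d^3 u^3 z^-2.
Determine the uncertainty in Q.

Q is a product of powers, so relative uncertainties combine in quadrature:
  (3·δd/d)² = (3×0.0590)² = 0.0313;  (3·δu/u)² = (3×0.0450)² = 0.0182;  (-2·δz/z)² = (-2×0.0650)² = 0.0169
δQ/Q = √(0.0665) = 0.258
Q = 0.402, so δQ = 0.258 × 0.402 = 0.104.

0.104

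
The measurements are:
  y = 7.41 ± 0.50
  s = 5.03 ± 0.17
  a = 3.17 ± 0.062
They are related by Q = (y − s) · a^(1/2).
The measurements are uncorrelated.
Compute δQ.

0.941

Let u = y − s = 2.38. δu = √(δy² + δs²) = √(0.250 + 0.0289) = 0.528, so δu/u = 0.222.
Q is then a monomial in u, a:
δQ/Q = √((δu/u)² + (½·δa/a)²) = √(0.0492 + 9.56e-05) = 0.222
Q = 4.24, so δQ = 0.222 × 4.24 = 0.941.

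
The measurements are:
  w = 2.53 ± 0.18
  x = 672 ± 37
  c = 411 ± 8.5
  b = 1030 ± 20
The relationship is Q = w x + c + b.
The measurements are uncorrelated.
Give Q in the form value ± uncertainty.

Let p = w·x = 1700. δp/p = √((1·δw/w)² + (1·δx/x)²) = √(0.00506 + 0.00303) = 0.0900, so δp = 153.
Q = p + c + b: δQ = √(δp² + δc² + δb²) = √(23400 + 72.2 + 400) = 154
Q = 3140.

3140 ± 154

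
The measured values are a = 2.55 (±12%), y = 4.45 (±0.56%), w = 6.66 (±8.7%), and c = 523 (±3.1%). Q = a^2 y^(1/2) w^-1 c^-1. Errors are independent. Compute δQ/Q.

Since Q is a product/quotient, work with relative uncertainties:
  (2·δa/a)² = (2×0.120)² = 0.0576;  (½·δy/y)² = (0.5×0.00560)² = 7.84e-06;  (-1·δw/w)² = (-1×0.0870)² = 0.00757;  (-1·δc/c)² = (-1×0.0310)² = 0.000961
δQ/Q = √(0.0661) = 0.257

0.257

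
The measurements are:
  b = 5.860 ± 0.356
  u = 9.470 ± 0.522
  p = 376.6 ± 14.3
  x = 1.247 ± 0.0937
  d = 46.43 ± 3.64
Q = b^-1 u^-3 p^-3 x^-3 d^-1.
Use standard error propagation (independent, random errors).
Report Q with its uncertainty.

(4.178 ± 1.33) × 10^-14

Products/powers → add relative errors in quadrature, weighted by exponent:
  (-1·δb/b)² = (-1×0.0608)² = 0.00369;  (-3·δu/u)² = (-3×0.0551)² = 0.0273;  (-3·δp/p)² = (-3×0.0380)² = 0.0130;  (-3·δx/x)² = (-3×0.0751)² = 0.0508;  (-1·δd/d)² = (-1×0.0784)² = 0.00615
δQ/Q = √(0.101) = 0.318
Q = 4.178e-14, so δQ = 0.318 × 4.178e-14 = 1.33e-14.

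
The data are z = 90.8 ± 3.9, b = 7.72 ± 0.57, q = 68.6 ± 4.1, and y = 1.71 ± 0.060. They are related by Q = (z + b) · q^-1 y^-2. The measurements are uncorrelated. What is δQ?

Let u = z + b = 98.5. δu = √(δz² + δb²) = √(15.2 + 0.325) = 3.94, so δu/u = 0.0400.
Q is then a monomial in u, q, y:
δQ/Q = √((δu/u)² + (-1·δq/q)² + (-2·δy/y)²) = √(0.00160 + 0.00357 + 0.00492) = 0.100
Q = 0.491, so δQ = 0.100 × 0.491 = 0.0494.

0.0494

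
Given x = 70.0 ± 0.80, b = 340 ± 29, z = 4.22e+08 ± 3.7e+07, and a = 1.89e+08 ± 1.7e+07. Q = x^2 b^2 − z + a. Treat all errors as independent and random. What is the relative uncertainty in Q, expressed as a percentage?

Let p = x^2·b^2 = 5.66e+08. δp/p = √((2·δx/x)² + (2·δb/b)²) = √(0.000522 + 0.0291) = 0.172, so δp = 9.75e+07.
Q = p − z + a: δQ = √(δp² + δz² + δa²) = √(9.5e+15 + 1.37e+15 + 2.89e+14) = 1.06e+08
Q = 3.33e+08, so δQ/Q = 1.06e+08/3.33e+08 = 0.317.

31.7%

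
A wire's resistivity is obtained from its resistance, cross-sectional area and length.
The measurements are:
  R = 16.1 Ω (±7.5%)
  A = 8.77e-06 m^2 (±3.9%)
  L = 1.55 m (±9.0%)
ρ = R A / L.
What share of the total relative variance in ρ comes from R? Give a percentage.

(δρ/ρ)² = (1·δR/R)² + (1·δA/A)² + (-1·δL/L)²
  R term: (1×0.0750)² = 0.00562
  A term: (1×0.0390)² = 0.00152
  L term: (-1×0.0900)² = 0.00810
Total = 0.0152. Share from R = 0.00562/0.0152 = 0.369.

36.9%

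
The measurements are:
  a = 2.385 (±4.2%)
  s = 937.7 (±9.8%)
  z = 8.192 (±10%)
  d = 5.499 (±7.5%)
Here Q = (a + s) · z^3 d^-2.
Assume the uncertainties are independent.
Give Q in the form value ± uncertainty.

Let u = a + s = 940.1. δu = √(δa² + δs²) = √(0.0100 + 8440) = 91.9, so δu/u = 0.0978.
Q is then a monomial in u, z, d:
δQ/Q = √((δu/u)² + (3·δz/z)² + (-2·δd/d)²) = √(0.00956 + 0.0900 + 0.0225) = 0.349
Q = 17090, so δQ = 0.349 × 17090 = 5970.

17090 ± 5970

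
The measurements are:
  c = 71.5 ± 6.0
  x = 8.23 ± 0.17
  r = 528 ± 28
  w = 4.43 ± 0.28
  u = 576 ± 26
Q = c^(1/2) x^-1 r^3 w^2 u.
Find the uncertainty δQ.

3.65e+11

Products/powers → add relative errors in quadrature, weighted by exponent:
  (½·δc/c)² = (0.5×0.0839)² = 0.00176;  (-1·δx/x)² = (-1×0.0207)² = 0.000427;  (3·δr/r)² = (3×0.0530)² = 0.0253;  (2·δw/w)² = (2×0.0632)² = 0.0160;  (1·δu/u)² = (1×0.0451)² = 0.00204
δQ/Q = √(0.0455) = 0.213
Q = 1.71e+12, so δQ = 0.213 × 1.71e+12 = 3.65e+11.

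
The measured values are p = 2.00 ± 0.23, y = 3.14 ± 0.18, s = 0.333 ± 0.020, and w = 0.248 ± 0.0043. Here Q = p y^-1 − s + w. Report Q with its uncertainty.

Let h = p·y^-1 = 0.637. δh/h = √((1·δp/p)² + (-1·δy/y)²) = √(0.0132 + 0.00329) = 0.128, so δh = 0.0818.
Q = h − s + w: δQ = √(δh² + δs² + δw²) = √(0.00670 + 0.000400 + 1.85e-05) = 0.0844
Q = 0.552.

0.552 ± 0.0844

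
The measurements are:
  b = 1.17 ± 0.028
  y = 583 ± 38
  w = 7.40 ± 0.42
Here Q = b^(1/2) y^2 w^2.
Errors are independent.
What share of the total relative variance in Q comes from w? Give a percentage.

(δQ/Q)² = (½·δb/b)² + (2·δy/y)² + (2·δw/w)²
  b term: (0.5×0.0239)² = 0.000143
  y term: (2×0.0652)² = 0.0170
  w term: (2×0.0568)² = 0.0129
Total = 0.0300. Share from w = 0.0129/0.0300 = 0.429.

42.9%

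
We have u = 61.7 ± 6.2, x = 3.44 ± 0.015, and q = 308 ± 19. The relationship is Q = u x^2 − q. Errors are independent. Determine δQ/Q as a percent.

18.0%

Let p = u·x^2 = 730. δp/p = √((1·δu/u)² + (2·δx/x)²) = √(0.0101 + 7.61e-05) = 0.101, so δp = 73.6.
Q = p − q: δQ = √(δp² + δq²) = √(5420 + 361) = 76.1
Q = 422, so δQ/Q = 76.1/422 = 0.180.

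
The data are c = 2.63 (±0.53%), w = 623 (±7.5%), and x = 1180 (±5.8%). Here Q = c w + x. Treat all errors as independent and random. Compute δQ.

141

Let p = c·w = 1640. δp/p = √((1·δc/c)² + (1·δw/w)²) = √(2.81e-05 + 0.00562) = 0.0752, so δp = 123.
Q = p + x: δQ = √(δp² + δx²) = √(15200 + 4680) = 141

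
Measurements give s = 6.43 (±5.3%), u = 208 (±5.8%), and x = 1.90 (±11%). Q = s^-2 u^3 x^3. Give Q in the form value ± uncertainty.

(1.49 ± 0.579) × 10^6

Each factor contributes (exponent × relative error)² to (δQ/Q)²:
  (-2·δs/s)² = (-2×0.0530)² = 0.0112;  (3·δu/u)² = (3×0.0580)² = 0.0303;  (3·δx/x)² = (3×0.110)² = 0.109
δQ/Q = √(0.150) = 0.388
Q = 1.49e+06, so δQ = 0.388 × 1.49e+06 = 5.79e+05.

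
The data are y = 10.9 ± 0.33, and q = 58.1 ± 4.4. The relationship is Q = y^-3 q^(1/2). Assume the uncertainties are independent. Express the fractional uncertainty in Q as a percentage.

9.84%

Products/powers → add relative errors in quadrature, weighted by exponent:
  (-3·δy/y)² = (-3×0.0303)² = 0.00825;  (½·δq/q)² = (0.5×0.0757)² = 0.00143
δQ/Q = √(0.00968) = 0.0984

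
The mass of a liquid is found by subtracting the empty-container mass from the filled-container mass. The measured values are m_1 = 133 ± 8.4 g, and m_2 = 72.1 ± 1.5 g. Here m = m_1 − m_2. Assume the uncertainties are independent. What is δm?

Sums and differences: (δm)² = Σ (cᵢ δxᵢ)².
  (δm_1)² = 70.6;  (δm_2)² = 2.25
δm = √(72.8) = 8.53 g

8.53 g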